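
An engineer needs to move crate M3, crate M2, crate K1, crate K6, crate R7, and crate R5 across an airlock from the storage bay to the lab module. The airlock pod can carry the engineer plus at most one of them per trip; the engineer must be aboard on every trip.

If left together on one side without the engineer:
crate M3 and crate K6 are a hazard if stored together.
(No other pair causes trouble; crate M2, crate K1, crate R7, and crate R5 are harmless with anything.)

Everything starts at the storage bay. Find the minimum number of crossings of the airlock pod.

Counting alone: the engineer can take at most 1 across per trip to the lab module, so moving all 6 needs at least 6 loaded trips out, with a return between consecutive ones — at least 11 crossings.
The plan below uses exactly 11 crossings, so it is optimal:
1. Engineer goes to the lab module with crate M3.
2. Engineer goes back to the storage bay alone.
3. Engineer goes to the lab module with crate M2.
4. Engineer goes back to the storage bay alone.
5. Engineer goes to the lab module with crate K1.
6. Engineer goes back to the storage bay alone.
7. Engineer goes to the lab module with crate R7.
8. Engineer goes back to the storage bay alone.
9. Engineer goes to the lab module with crate R5.
10. Engineer goes back to the storage bay alone.
11. Engineer goes to the lab module with crate K6.

11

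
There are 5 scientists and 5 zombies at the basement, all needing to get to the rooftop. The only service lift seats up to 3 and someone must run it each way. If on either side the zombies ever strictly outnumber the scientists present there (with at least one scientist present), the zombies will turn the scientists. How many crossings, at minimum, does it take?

Counting alone: each trip to the rooftop takes at most 3 across and each return brings at least 1 back, so after t trips out (and t−1 returns) at most 3t − (t−1) of the 10 are across; that first reaches 10 at t = 5, so at least 9 crossings are needed.
The safety rule pushes this higher. Following every safe sequence of crossings, the most of the 10 that can be at the rooftop as the service lift arrives there on crossing 9 is 9 — never all 10.
So no plan with fewer than 11 crossings exists, and this one achieves 11:
1. 2 zombies → the rooftop.  (the basement: 5S 3Z; the rooftop: 0S 2Z)
2. 1 zombie ← the basement.  (the basement: 5S 4Z; the rooftop: 0S 1Z)
3. 3 zombies → the rooftop.  (the basement: 5S 1Z; the rooftop: 0S 4Z)
4. 1 zombie ← the basement.  (the basement: 5S 2Z; the rooftop: 0S 3Z)
5. 3 scientists → the rooftop.  (the basement: 2S 2Z; the rooftop: 3S 3Z)
6. 1 scientist and 1 zombie ← the basement.  (the basement: 3S 3Z; the rooftop: 2S 2Z)
7. 3 scientists → the rooftop.  (the basement: 0S 3Z; the rooftop: 5S 2Z)
8. 1 zombie ← the basement.  (the basement: 0S 4Z; the rooftop: 5S 1Z)
9. 2 zombies → the rooftop.  (the basement: 0S 2Z; the rooftop: 5S 3Z)
10. 1 zombie ← the basement.  (the basement: 0S 3Z; the rooftop: 5S 2Z)
11. 3 zombies → the rooftop.  (the basement: 0S 0Z; the rooftop: 5S 5Z)

11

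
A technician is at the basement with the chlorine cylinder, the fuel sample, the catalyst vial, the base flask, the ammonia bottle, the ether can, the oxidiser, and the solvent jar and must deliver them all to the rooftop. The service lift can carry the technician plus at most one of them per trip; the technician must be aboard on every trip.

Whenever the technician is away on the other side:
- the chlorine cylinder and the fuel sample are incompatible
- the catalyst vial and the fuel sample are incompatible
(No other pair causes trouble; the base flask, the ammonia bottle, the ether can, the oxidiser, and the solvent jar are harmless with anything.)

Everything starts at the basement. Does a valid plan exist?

1. Technician goes to the rooftop with the fuel sample.  [the basement: the ammonia bottle, the base flask, the catalyst vial, the chlorine cylinder, the ether can, the oxidiser, the solvent jar | the rooftop: the fuel sample]
2. Technician goes back to the basement alone.  [the basement: the ammonia bottle, the base flask, the catalyst vial, the chlorine cylinder, the ether can, the oxidiser, the solvent jar | the rooftop: the fuel sample]
3. Technician goes to the rooftop with the chlorine cylinder.  [the basement: the ammonia bottle, the base flask, the catalyst vial, the ether can, the oxidiser, the solvent jar | the rooftop: the chlorine cylinder, the fuel sample]
4. Technician goes back to the basement with the fuel sample.  [the basement: the ammonia bottle, the base flask, the catalyst vial, the ether can, the fuel sample, the oxidiser, the solvent jar | the rooftop: the chlorine cylinder]
5. Technician goes to the rooftop with the catalyst vial.  [the basement: the ammonia bottle, the base flask, the ether can, the fuel sample, the oxidiser, the solvent jar | the rooftop: the catalyst vial, the chlorine cylinder]
6. Technician goes back to the basement alone.  [the basement: the ammonia bottle, the base flask, the ether can, the fuel sample, the oxidiser, the solvent jar | the rooftop: the catalyst vial, the chlorine cylinder]
7. Technician goes to the rooftop with the base flask.  [the basement: the ammonia bottle, the ether can, the fuel sample, the oxidiser, the solvent jar | the rooftop: the base flask, the catalyst vial, the chlorine cylinder]
8. Technician goes back to the basement alone.  [the basement: the ammonia bottle, the ether can, the fuel sample, the oxidiser, the solvent jar | the rooftop: the base flask, the catalyst vial, the chlorine cylinder]
9. Technician goes to the rooftop with the ammonia bottle.  [the basement: the ether can, the fuel sample, the oxidiser, the solvent jar | the rooftop: the ammonia bottle, the base flask, the catalyst vial, the chlorine cylinder]
10. Technician goes back to the basement alone.  [the basement: the ether can, the fuel sample, the oxidiser, the solvent jar | the rooftop: the ammonia bottle, the base flask, the catalyst vial, the chlorine cylinder]
11. Technician goes to the rooftop with the ether can.  [the basement: the fuel sample, the oxidiser, the solvent jar | the rooftop: the ammonia bottle, the base flask, the catalyst vial, the chlorine cylinder, the ether can]
12. Technician goes back to the basement alone.  [the basement: the fuel sample, the oxidiser, the solvent jar | the rooftop: the ammonia bottle, the base flask, the catalyst vial, the chlorine cylinder, the ether can]
13. Technician goes to the rooftop with the oxidiser.  [the basement: the fuel sample, the solvent jar | the rooftop: the ammonia bottle, the base flask, the catalyst vial, the chlorine cylinder, the ether can, the oxidiser]
14. Technician goes back to the basement alone.  [the basement: the fuel sample, the solvent jar | the rooftop: the ammonia bottle, the base flask, the catalyst vial, the chlorine cylinder, the ether can, the oxidiser]
15. Technician goes to the rooftop with the solvent jar.  [the basement: the fuel sample | the rooftop: the ammonia bottle, the base flask, the catalyst vial, the chlorine cylinder, the ether can, the oxidiser, the solvent jar]
16. Technician goes back to the basement alone.  [the basement: the fuel sample | the rooftop: the ammonia bottle, the base flask, the catalyst vial, the chlorine cylinder, the ether can, the oxidiser, the solvent jar]
17. Technician goes to the rooftop with the fuel sample.  [the basement: — | the rooftop: the ammonia bottle, the base flask, the catalyst vial, the chlorine cylinder, the ether can, the fuel sample, the oxidiser, the solvent jar]

Yes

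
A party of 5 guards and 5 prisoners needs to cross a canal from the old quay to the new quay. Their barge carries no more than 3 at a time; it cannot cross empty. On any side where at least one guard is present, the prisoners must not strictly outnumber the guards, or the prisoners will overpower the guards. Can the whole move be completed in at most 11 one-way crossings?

Yes

Yes — this plan uses 11 crossings (≤ 11):
1. 2 prisoners → the new quay.  (the old quay: 5G 3P; the new quay: 0G 2P)
2. 1 prisoner ← the old quay.  (the old quay: 5G 4P; the new quay: 0G 1P)
3. 3 prisoners → the new quay.  (the old quay: 5G 1P; the new quay: 0G 4P)
4. 1 prisoner ← the old quay.  (the old quay: 5G 2P; the new quay: 0G 3P)
5. 3 guards → the new quay.  (the old quay: 2G 2P; the new quay: 3G 3P)
6. 1 guard and 1 prisoner ← the old quay.  (the old quay: 3G 3P; the new quay: 2G 2P)
7. 3 guards → the new quay.  (the old quay: 0G 3P; the new quay: 5G 2P)
8. 1 prisoner ← the old quay.  (the old quay: 0G 4P; the new quay: 5G 1P)
9. 2 prisoners → the new quay.  (the old quay: 0G 2P; the new quay: 5G 3P)
10. 1 prisoner ← the old quay.  (the old quay: 0G 3P; the new quay: 5G 2P)
11. 3 prisoners → the new quay.  (the old quay: 0G 0P; the new quay: 5G 5P)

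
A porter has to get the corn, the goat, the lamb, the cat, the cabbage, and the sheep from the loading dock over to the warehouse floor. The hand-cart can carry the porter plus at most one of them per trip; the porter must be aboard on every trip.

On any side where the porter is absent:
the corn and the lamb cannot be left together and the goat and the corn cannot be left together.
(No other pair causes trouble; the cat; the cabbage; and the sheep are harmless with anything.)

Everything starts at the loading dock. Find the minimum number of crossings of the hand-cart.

Counting alone: the porter can take at most 1 across per trip to the warehouse floor, so moving all 6 needs at least 6 loaded trips out, with a return between consecutive ones — at least 11 crossings.
The safety rule pushes this higher. Following every safe sequence of crossings, the most of the 6 that can be at the warehouse floor as the hand-cart arrives there on crossing 11 is 5 — never all 6.
So no plan with fewer than 13 crossings exists, and this one achieves 13:
1. Porter goes to the warehouse floor with the corn.  [the loading dock: the cabbage, the cat, the goat, the lamb, the sheep | the warehouse floor: the corn]
2. Porter goes back to the loading dock alone.  [the loading dock: the cabbage, the cat, the goat, the lamb, the sheep | the warehouse floor: the corn]
3. Porter goes to the warehouse floor with the goat.  [the loading dock: the cabbage, the cat, the lamb, the sheep | the warehouse floor: the corn, the goat]
4. Porter goes back to the loading dock with the corn.  [the loading dock: the cabbage, the cat, the corn, the lamb, the sheep | the warehouse floor: the goat]
5. Porter goes to the warehouse floor with the lamb.  [the loading dock: the cabbage, the cat, the corn, the sheep | the warehouse floor: the goat, the lamb]
6. Porter goes back to the loading dock alone.  [the loading dock: the cabbage, the cat, the corn, the sheep | the warehouse floor: the goat, the lamb]
7. Porter goes to the warehouse floor with the cat.  [the loading dock: the cabbage, the corn, the sheep | the warehouse floor: the cat, the goat, the lamb]
8. Porter goes back to the loading dock alone.  [the loading dock: the cabbage, the corn, the sheep | the warehouse floor: the cat, the goat, the lamb]
9. Porter goes to the warehouse floor with the cabbage.  [the loading dock: the corn, the sheep | the warehouse floor: the cabbage, the cat, the goat, the lamb]
10. Porter goes back to the loading dock alone.  [the loading dock: the corn, the sheep | the warehouse floor: the cabbage, the cat, the goat, the lamb]
11. Porter goes to the warehouse floor with the sheep.  [the loading dock: the corn | the warehouse floor: the cabbage, the cat, the goat, the lamb, the sheep]
12. Porter goes back to the loading dock alone.  [the loading dock: the corn | the warehouse floor: the cabbage, the cat, the goat, the lamb, the sheep]
13. Porter goes to the warehouse floor with the corn.  [the loading dock: — | the warehouse floor: the cabbage, the cat, the corn, the goat, the lamb, the sheep]

13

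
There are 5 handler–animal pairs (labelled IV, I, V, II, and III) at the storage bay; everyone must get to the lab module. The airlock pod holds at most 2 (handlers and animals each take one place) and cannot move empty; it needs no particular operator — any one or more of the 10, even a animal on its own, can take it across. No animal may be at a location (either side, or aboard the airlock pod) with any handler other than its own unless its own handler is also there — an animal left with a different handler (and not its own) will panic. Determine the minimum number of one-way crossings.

impossible

Following every safe sequence of crossings from the start, the most of the 10 that can be at the lab module as the airlock pod arrives there on crossings 1, 3, 5, 7 is 2, 3, 4, 5 respectively; the best ever achieved is 5 of 10.
From crossing 9 on, no configuration arises that was not already reachable earlier: only 82 distinct safe configurations (who is on which side, and where the airlock pod is) can ever be reached, none of them has everyone across, and every continuation just revisits them. So no valid plan exists.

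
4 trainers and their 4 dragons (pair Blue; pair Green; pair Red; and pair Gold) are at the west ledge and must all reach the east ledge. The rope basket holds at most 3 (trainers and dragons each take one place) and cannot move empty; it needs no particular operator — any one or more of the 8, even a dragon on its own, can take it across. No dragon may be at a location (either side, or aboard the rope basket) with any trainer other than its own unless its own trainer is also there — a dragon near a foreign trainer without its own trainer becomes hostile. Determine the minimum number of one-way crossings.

Counting alone: each trip to the east ledge takes at most 3 across and each return brings at least 1 back, so after t trips out (and t−1 returns) at most 3t − (t−1) of the 8 are across; that first reaches 8 at t = 4, so at least 7 crossings are needed.
The safety rule pushes this higher. Following every safe sequence of crossings, the most of the 8 that can be at the east ledge as the rope basket arrives there on crossing 7 is 7 — never all 8.
So no plan with fewer than 9 crossings exists, and this one achieves 9:
1. dragon Blue and trainer Blue cross → the east ledge.
2. trainer Blue crosses ← the west ledge.
3. dragon Green, trainer Blue, and trainer Green cross → the east ledge.
4. dragon Blue and trainer Blue cross ← the west ledge.
5. trainer Blue, trainer Gold, and trainer Red cross → the east ledge.
6. dragon Green crosses ← the west ledge.
7. dragon Blue and dragon Green cross → the east ledge.
8. dragon Blue crosses ← the west ledge.
9. dragon Blue, dragon Gold, and dragon Red cross → the east ledge.

9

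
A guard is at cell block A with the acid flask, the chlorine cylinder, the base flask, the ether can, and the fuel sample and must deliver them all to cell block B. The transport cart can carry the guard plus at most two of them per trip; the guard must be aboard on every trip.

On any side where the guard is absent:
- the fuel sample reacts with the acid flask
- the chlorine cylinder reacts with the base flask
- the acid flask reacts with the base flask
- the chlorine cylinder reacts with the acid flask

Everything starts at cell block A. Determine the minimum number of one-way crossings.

7

Counting alone: the guard can take at most 2 across per trip to cell block B, so moving all 5 needs at least 3 loaded trips out, with a return between consecutive ones — at least 5 crossings.
The safety rule pushes this higher. Following every safe sequence of crossings, the most of the 5 that can be at cell block B as the transport cart arrives there on crossing 5 is 4 — never all 5.
So no plan with fewer than 7 crossings exists, and this one achieves 7:
1. Guard goes to cell block B with the acid flask and the chlorine cylinder.  [cell block A: the base flask, the ether can, the fuel sample | cell block B: the acid flask, the chlorine cylinder]
2. Guard goes back to cell block A with the acid flask.  [cell block A: the acid flask, the base flask, the ether can, the fuel sample | cell block B: the chlorine cylinder]
3. Guard goes to cell block B with the acid flask and the ether can.  [cell block A: the base flask, the fuel sample | cell block B: the acid flask, the chlorine cylinder, the ether can]
4. Guard goes back to cell block A with the acid flask.  [cell block A: the acid flask, the base flask, the fuel sample | cell block B: the chlorine cylinder, the ether can]
5. Guard goes to cell block B with the acid flask and the fuel sample.  [cell block A: the base flask | cell block B: the acid flask, the chlorine cylinder, the ether can, the fuel sample]
6. Guard goes back to cell block A with the acid flask.  [cell block A: the acid flask, the base flask | cell block B: the chlorine cylinder, the ether can, the fuel sample]
7. Guard goes to cell block B with the acid flask and the base flask.  [cell block A: — | cell block B: the acid flask, the base flask, the chlorine cylinder, the ether can, the fuel sample]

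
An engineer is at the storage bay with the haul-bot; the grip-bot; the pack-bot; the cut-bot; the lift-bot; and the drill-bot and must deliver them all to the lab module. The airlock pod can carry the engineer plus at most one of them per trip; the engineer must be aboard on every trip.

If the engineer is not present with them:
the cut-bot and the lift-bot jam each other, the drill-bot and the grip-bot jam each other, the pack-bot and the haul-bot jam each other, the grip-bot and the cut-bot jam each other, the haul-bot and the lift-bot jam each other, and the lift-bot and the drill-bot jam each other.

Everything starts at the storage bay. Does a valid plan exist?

Whatever the first load, the items left behind include a forbidden pair without the engineer. No opening move is safe, so no plan exists.

No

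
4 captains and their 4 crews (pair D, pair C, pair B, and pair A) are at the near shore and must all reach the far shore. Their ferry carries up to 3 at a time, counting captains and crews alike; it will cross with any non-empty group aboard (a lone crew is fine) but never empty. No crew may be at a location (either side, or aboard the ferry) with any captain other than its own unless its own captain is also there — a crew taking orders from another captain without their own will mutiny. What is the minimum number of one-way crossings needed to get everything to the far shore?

9

Counting alone: each trip to the far shore takes at most 3 across and each return brings at least 1 back, so after t trips out (and t−1 returns) at most 3t − (t−1) of the 8 are across; that first reaches 8 at t = 4, so at least 7 crossings are needed.
The safety rule pushes this higher. Following every safe sequence of crossings, the most of the 8 that can be at the far shore as the ferry arrives there on crossing 7 is 7 — never all 8.
So no plan with fewer than 9 crossings exists, and this one achieves 9:
1. captain D and crew D cross → the far shore.
2. captain D crosses ← the near shore.
3. captain C, captain D, and crew C cross → the far shore.
4. captain D and crew D cross ← the near shore.
5. captain A, captain B, and captain D cross → the far shore.
6. crew C crosses ← the near shore.
7. crew C and crew D cross → the far shore.
8. crew D crosses ← the near shore.
9. crew A, crew B, and crew D cross → the far shore.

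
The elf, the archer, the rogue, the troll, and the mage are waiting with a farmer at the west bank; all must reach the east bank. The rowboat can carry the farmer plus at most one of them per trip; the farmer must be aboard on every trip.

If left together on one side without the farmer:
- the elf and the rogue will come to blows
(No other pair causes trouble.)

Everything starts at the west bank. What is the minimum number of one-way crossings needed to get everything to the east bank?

9

Counting alone: the farmer can take at most 1 across per trip to the east bank, so moving all 5 needs at least 5 loaded trips out, with a return between consecutive ones — at least 9 crossings.
The plan below uses exactly 9 crossings, so it is optimal:
1. Farmer goes to the east bank with the elf.
2. Farmer goes back to the west bank alone.
3. Farmer goes to the east bank with the archer.
4. Farmer goes back to the west bank alone.
5. Farmer goes to the east bank with the troll.
6. Farmer goes back to the west bank alone.
7. Farmer goes to the east bank with the mage.
8. Farmer goes back to the west bank alone.
9. Farmer goes to the east bank with the rogue.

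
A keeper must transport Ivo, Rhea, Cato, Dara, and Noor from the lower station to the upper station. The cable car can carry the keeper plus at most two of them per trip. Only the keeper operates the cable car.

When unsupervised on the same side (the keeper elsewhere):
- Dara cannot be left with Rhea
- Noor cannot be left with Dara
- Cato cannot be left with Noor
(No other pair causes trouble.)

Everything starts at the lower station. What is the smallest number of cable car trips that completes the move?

5

Counting alone: the keeper can take at most 2 across per trip to the upper station, so moving all 5 needs at least 3 loaded trips out, with a return between consecutive ones — at least 5 crossings.
The plan below uses exactly 5 crossings, so it is optimal:
1. Keeper goes to the upper station with Noor and Rhea.
2. Keeper goes back to the lower station alone.
3. Keeper goes to the upper station with Ivo.
4. Keeper goes back to the lower station alone.
5. Keeper goes to the upper station with Cato and Dara.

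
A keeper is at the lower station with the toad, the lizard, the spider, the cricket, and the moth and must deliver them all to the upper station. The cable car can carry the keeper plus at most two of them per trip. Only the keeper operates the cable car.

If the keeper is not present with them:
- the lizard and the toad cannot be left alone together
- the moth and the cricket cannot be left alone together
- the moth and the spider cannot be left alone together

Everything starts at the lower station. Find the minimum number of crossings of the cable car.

Counting alone: the keeper can take at most 2 across per trip to the upper station, so moving all 5 needs at least 3 loaded trips out, with a return between consecutive ones — at least 5 crossings.
The plan below uses exactly 5 crossings, so it is optimal:
1. Keeper goes to the upper station with the moth and the toad.  [the lower station: the cricket, the lizard, the spider | the upper station: the moth, the toad]
2. Keeper goes back to the lower station alone.  [the lower station: the cricket, the lizard, the spider | the upper station: the moth, the toad]
3. Keeper goes to the upper station with the cricket and the spider.  [the lower station: the lizard | the upper station: the cricket, the moth, the spider, the toad]
4. Keeper goes back to the lower station with the moth.  [the lower station: the lizard, the moth | the upper station: the cricket, the spider, the toad]
5. Keeper goes to the upper station with the lizard and the moth.  [the lower station: — | the upper station: the cricket, the lizard, the moth, the spider, the toad]

5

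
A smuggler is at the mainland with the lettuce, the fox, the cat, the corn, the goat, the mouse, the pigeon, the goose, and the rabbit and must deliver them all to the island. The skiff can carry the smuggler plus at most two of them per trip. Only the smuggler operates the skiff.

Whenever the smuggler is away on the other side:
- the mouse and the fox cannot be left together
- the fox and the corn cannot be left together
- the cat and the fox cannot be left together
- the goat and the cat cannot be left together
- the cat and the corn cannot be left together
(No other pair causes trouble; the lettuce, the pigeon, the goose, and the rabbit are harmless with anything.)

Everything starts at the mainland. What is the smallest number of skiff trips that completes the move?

Counting alone: the smuggler can take at most 2 across per trip to the island, so moving all 9 needs at least 5 loaded trips out, with a return between consecutive ones — at least 9 crossings.
The safety rule pushes this higher. Following every safe sequence of crossings, the most of the 9 that can be at the island as the skiff arrives there on crossings 9, 11, 13 is 6, 7, 8 respectively — never all 9.
So no plan with fewer than 15 crossings exists, and this one achieves 15:
1. Smuggler goes to the island with the cat and the fox.  [the mainland: the corn, the goat, the goose, the lettuce, the mouse, the pigeon, the rabbit | the island: the cat, the fox]
2. Smuggler goes back to the mainland with the fox.  [the mainland: the corn, the fox, the goat, the goose, the lettuce, the mouse, the pigeon, the rabbit | the island: the cat]
3. Smuggler goes to the island with the fox and the lettuce.  [the mainland: the corn, the goat, the goose, the mouse, the pigeon, the rabbit | the island: the cat, the fox, the lettuce]
4. Smuggler goes back to the mainland with the fox.  [the mainland: the corn, the fox, the goat, the goose, the mouse, the pigeon, the rabbit | the island: the cat, the lettuce]
5. Smuggler goes to the island with the fox and the goat.  [the mainland: the corn, the goose, the mouse, the pigeon, the rabbit | the island: the cat, the fox, the goat, the lettuce]
6. Smuggler goes back to the mainland with the cat.  [the mainland: the cat, the corn, the goose, the mouse, the pigeon, the rabbit | the island: the fox, the goat, the lettuce]
7. Smuggler goes to the island with the cat and the pigeon.  [the mainland: the corn, the goose, the mouse, the rabbit | the island: the cat, the fox, the goat, the lettuce, the pigeon]
8. Smuggler goes back to the mainland with the cat.  [the mainland: the cat, the corn, the goose, the mouse, the rabbit | the island: the fox, the goat, the lettuce, the pigeon]
9. Smuggler goes to the island with the cat and the goose.  [the mainland: the corn, the mouse, the rabbit | the island: the cat, the fox, the goat, the goose, the lettuce, the pigeon]
10. Smuggler goes back to the mainland with the cat.  [the mainland: the cat, the corn, the mouse, the rabbit | the island: the fox, the goat, the goose, the lettuce, the pigeon]
11. Smuggler goes to the island with the cat and the rabbit.  [the mainland: the corn, the mouse | the island: the cat, the fox, the goat, the goose, the lettuce, the pigeon, the rabbit]
12. Smuggler goes back to the mainland with the cat.  [the mainland: the cat, the corn, the mouse | the island: the fox, the goat, the goose, the lettuce, the pigeon, the rabbit]
13. Smuggler goes to the island with the corn and the mouse.  [the mainland: the cat | the island: the corn, the fox, the goat, the goose, the lettuce, the mouse, the pigeon, the rabbit]
14. Smuggler goes back to the mainland with the fox.  [the mainland: the cat, the fox | the island: the corn, the goat, the goose, the lettuce, the mouse, the pigeon, the rabbit]
15. Smuggler goes to the island with the cat and the fox.  [the mainland: — | the island: the cat, the corn, the fox, the goat, the goose, the lettuce, the mouse, the pigeon, the rabbit]

15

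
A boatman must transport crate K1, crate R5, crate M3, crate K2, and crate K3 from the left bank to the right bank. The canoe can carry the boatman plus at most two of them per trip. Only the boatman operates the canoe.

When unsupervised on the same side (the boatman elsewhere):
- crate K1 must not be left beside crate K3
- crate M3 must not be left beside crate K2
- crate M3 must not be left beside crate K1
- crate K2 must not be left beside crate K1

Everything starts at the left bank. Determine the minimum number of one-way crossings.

7

Counting alone: the boatman can take at most 2 across per trip to the right bank, so moving all 5 needs at least 3 loaded trips out, with a return between consecutive ones — at least 5 crossings.
The safety rule pushes this higher. Following every safe sequence of crossings, the most of the 5 that can be at the right bank as the canoe arrives there on crossing 5 is 4 — never all 5.
So no plan with fewer than 7 crossings exists, and this one achieves 7:
1. Boatman goes to the right bank with crate K1 and crate M3.
2. Boatman goes back to the left bank with crate K1.
3. Boatman goes to the right bank with crate K1 and crate R5.
4. Boatman goes back to the left bank with crate K1.
5. Boatman goes to the right bank with crate K1 and crate K3.
6. Boatman goes back to the left bank with crate K1.
7. Boatman goes to the right bank with crate K1 and crate K2.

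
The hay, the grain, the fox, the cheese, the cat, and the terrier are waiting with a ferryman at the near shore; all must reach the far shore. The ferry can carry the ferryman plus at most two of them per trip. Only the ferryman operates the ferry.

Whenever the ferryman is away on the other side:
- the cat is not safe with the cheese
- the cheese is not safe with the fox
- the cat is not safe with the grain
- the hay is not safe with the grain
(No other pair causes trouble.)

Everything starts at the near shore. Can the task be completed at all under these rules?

Yes

1. Ferryman goes to the far shore with the cheese and the grain.  [the near shore: the cat, the fox, the hay, the terrier | the far shore: the cheese, the grain]
2. Ferryman goes back to the near shore alone.  [the near shore: the cat, the fox, the hay, the terrier | the far shore: the cheese, the grain]
3. Ferryman goes to the far shore with the fox and the hay.  [the near shore: the cat, the terrier | the far shore: the cheese, the fox, the grain, the hay]
4. Ferryman goes back to the near shore with the cheese and the grain.  [the near shore: the cat, the cheese, the grain, the terrier | the far shore: the fox, the hay]
5. Ferryman goes to the far shore with the cat and the terrier.  [the near shore: the cheese, the grain | the far shore: the cat, the fox, the hay, the terrier]
6. Ferryman goes back to the near shore alone.  [the near shore: the cheese, the grain | the far shore: the cat, the fox, the hay, the terrier]
7. Ferryman goes to the far shore with the cheese and the grain.  [the near shore: — | the far shore: the cat, the cheese, the fox, the grain, the hay, the terrier]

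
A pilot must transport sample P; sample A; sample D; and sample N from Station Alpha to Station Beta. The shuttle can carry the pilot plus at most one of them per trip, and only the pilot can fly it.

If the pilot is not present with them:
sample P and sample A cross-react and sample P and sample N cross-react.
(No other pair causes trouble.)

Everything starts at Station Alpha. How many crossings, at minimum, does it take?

9

Counting alone: the pilot can take at most 1 across per trip to Station Beta, so moving all 4 needs at least 4 loaded trips out, with a return between consecutive ones — at least 7 crossings.
The safety rule pushes this higher. Following every safe sequence of crossings, the most of the 4 that can be at Station Beta as the shuttle arrives there on crossing 7 is 3 — never all 4.
So no plan with fewer than 9 crossings exists, and this one achieves 9:
1. Pilot goes to Station Beta with sample P.
2. Pilot goes back to Station Alpha alone.
3. Pilot goes to Station Beta with sample A.
4. Pilot goes back to Station Alpha with sample P.
5. Pilot goes to Station Beta with sample N.
6. Pilot goes back to Station Alpha alone.
7. Pilot goes to Station Beta with sample D.
8. Pilot goes back to Station Alpha alone.
9. Pilot goes to Station Beta with sample P.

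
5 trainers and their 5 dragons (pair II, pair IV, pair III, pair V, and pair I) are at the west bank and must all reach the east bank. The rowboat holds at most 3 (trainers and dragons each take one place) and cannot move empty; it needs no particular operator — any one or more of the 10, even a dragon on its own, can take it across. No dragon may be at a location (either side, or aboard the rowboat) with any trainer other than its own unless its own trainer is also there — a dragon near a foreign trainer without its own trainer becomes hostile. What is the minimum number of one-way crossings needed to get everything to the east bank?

Counting alone: each trip to the east bank takes at most 3 across and each return brings at least 1 back, so after t trips out (and t−1 returns) at most 3t − (t−1) of the 10 are across; that first reaches 10 at t = 5, so at least 9 crossings are needed.
The safety rule pushes this higher. Following every safe sequence of crossings, the most of the 10 that can be at the east bank as the rowboat arrives there on crossing 9 is 9 — never all 10.
So no plan with fewer than 11 crossings exists, and this one achieves 11:
1. dragon II and trainer II cross → the east bank.
2. trainer II crosses ← the west bank.
3. dragon III, dragon IV, and dragon V cross → the east bank.
4. dragon II crosses ← the west bank.
5. trainer III, trainer IV, and trainer V cross → the east bank.
6. dragon IV and trainer IV cross ← the west bank.
7. trainer I, trainer II, and trainer IV cross → the east bank.
8. dragon III crosses ← the west bank.
9. dragon II and dragon IV cross → the east bank.
10. dragon II crosses ← the west bank.
11. dragon I, dragon II, and dragon III cross → the east bank.

11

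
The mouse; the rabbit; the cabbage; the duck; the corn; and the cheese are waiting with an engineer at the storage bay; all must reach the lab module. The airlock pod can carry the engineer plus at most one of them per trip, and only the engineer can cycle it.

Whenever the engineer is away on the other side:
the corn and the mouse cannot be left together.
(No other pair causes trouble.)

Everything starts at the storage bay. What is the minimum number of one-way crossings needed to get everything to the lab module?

Counting alone: the engineer can take at most 1 across per trip to the lab module, so moving all 6 needs at least 6 loaded trips out, with a return between consecutive ones — at least 11 crossings.
The plan below uses exactly 11 crossings, so it is optimal:
1. Engineer goes to the lab module with the mouse.
2. Engineer goes back to the storage bay alone.
3. Engineer goes to the lab module with the rabbit.
4. Engineer goes back to the storage bay alone.
5. Engineer goes to the lab module with the cabbage.
6. Engineer goes back to the storage bay alone.
7. Engineer goes to the lab module with the duck.
8. Engineer goes back to the storage bay alone.
9. Engineer goes to the lab module with the cheese.
10. Engineer goes back to the storage bay alone.
11. Engineer goes to the lab module with the corn.

11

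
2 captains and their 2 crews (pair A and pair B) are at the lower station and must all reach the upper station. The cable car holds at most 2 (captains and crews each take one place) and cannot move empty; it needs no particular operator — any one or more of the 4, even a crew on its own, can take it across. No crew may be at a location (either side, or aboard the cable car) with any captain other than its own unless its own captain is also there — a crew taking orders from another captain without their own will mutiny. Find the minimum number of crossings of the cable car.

Counting alone: each trip to the upper station takes at most 2 across and each return brings at least 1 back, so after t trips out (and t−1 returns) at most 2t − (t−1) of the 4 are across; that first reaches 4 at t = 3, so at least 5 crossings are needed.
The plan below uses exactly 5 crossings, so it is optimal:
1. captain A and crew A cross → the upper station.
2. captain A crosses ← the lower station.
3. captain A and captain B cross → the upper station.
4. captain B crosses ← the lower station.
5. captain B and crew B cross → the upper station.

5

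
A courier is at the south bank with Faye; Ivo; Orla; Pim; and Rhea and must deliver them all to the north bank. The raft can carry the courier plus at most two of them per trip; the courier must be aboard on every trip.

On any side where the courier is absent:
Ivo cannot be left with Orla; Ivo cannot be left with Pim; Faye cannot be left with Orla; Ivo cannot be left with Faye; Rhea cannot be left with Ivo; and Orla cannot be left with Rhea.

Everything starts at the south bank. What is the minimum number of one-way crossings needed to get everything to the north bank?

Counting alone: the courier can take at most 2 across per trip to the north bank, so moving all 5 needs at least 3 loaded trips out, with a return between consecutive ones — at least 5 crossings.
The safety rule pushes this higher. Following every safe sequence of crossings, the most of the 5 that can be at the north bank as the raft arrives there on crossing 5 is 4 — never all 5.
So no plan with fewer than 7 crossings exists, and this one achieves 7:
1. Courier goes to the north bank with Ivo and Orla.  [the south bank: Faye, Pim, Rhea | the north bank: Ivo, Orla]
2. Courier goes back to the south bank with Ivo.  [the south bank: Faye, Ivo, Pim, Rhea | the north bank: Orla]
3. Courier goes to the north bank with Ivo and Pim.  [the south bank: Faye, Rhea | the north bank: Ivo, Orla, Pim]
4. Courier goes back to the south bank with Ivo.  [the south bank: Faye, Ivo, Rhea | the north bank: Orla, Pim]
5. Courier goes to the north bank with Faye and Rhea.  [the south bank: Ivo | the north bank: Faye, Orla, Pim, Rhea]
6. Courier goes back to the south bank with Orla.  [the south bank: Ivo, Orla | the north bank: Faye, Pim, Rhea]
7. Courier goes to the north bank with Ivo and Orla.  [the south bank: — | the north bank: Faye, Ivo, Orla, Pim, Rhea]

7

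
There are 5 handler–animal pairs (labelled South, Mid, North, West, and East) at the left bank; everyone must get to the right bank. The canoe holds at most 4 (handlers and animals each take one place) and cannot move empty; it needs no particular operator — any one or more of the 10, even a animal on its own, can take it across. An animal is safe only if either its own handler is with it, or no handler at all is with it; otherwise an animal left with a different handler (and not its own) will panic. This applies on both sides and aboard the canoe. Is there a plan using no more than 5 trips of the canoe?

No

Counting alone: each trip to the right bank takes at most 4 across and each return brings at least 1 back, so after t trips out (and t−1 returns) at most 4t − (t−1) of the 10 are across; that first reaches 10 at t = 3, so at least 5 crossings are needed.
The safety rule pushes this higher. Following every safe sequence of crossings, the most of the 10 that can be at the right bank as the canoe arrives there on crossing 5 is 9 — never all 10.
So the move cannot be finished within 5 crossings. (The shortest complete plan takes 7:)
1. animal South and handler South cross → the right bank.
2. handler South crosses ← the left bank.
3. animal East, animal Mid, animal North, and animal West cross → the right bank.
4. animal South crosses ← the left bank.
5. handler East, handler Mid, handler North, and handler West cross → the right bank.
6. animal Mid and handler Mid cross ← the left bank.
7. animal Mid, animal South, handler Mid, and handler South cross → the right bank.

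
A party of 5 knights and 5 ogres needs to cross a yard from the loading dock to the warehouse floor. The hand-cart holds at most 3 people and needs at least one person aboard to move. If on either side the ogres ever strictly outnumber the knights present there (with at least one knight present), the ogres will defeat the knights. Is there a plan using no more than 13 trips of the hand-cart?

Yes — this plan uses 11 crossings (≤ 13):
1. 2 ogres → the warehouse floor.  (the loading dock: 5K 3O; the warehouse floor: 0K 2O)
2. 1 ogre ← the loading dock.  (the loading dock: 5K 4O; the warehouse floor: 0K 1O)
3. 3 ogres → the warehouse floor.  (the loading dock: 5K 1O; the warehouse floor: 0K 4O)
4. 1 ogre ← the loading dock.  (the loading dock: 5K 2O; the warehouse floor: 0K 3O)
5. 3 knights → the warehouse floor.  (the loading dock: 2K 2O; the warehouse floor: 3K 3O)
6. 1 knight and 1 ogre ← the loading dock.  (the loading dock: 3K 3O; the warehouse floor: 2K 2O)
7. 3 knights → the warehouse floor.  (the loading dock: 0K 3O; the warehouse floor: 5K 2O)
8. 1 ogre ← the loading dock.  (the loading dock: 0K 4O; the warehouse floor: 5K 1O)
9. 2 ogres → the warehouse floor.  (the loading dock: 0K 2O; the warehouse floor: 5K 3O)
10. 1 ogre ← the loading dock.  (the loading dock: 0K 3O; the warehouse floor: 5K 2O)
11. 3 ogres → the warehouse floor.  (the loading dock: 0K 0O; the warehouse floor: 5K 5O)

Yes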